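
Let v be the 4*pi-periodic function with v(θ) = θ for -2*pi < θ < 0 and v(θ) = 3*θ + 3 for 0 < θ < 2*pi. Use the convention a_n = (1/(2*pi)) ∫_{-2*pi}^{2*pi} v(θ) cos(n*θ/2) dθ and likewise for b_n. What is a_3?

a_3 = (1/(2*pi)) ∫_{-2*pi}^{2*pi} v(θ) cos(3*θ/2) dθ.
Split the integral at the breakpoints.
Integrating by parts (boundary term plus one more integral), an antiderivative of (θ) cos(3*θ/2) is 2*θ*sin(3*θ/2)/3 + 4*cos(3*θ/2)/9; evaluating from -2*pi to 0: ∫_{-2*pi}^{0} (θ) cos(3*θ/2) dθ = (4/9) - (-4/9) = 8/9.
Integrating by parts (boundary term plus one more integral), an antiderivative of (3*θ + 3) cos(3*θ/2) is 2*θ*sin(3*θ/2) + 2*sin(3*θ/2) + 4*cos(3*θ/2)/3; evaluating from 0 to 2*pi: ∫_{0}^{2*pi} (3*θ + 3) cos(3*θ/2) dθ = (-4/3) - (4/3) = -8/3.
Summing the pieces and multiplying by (1/(2*pi)) gives a_3 = -8/(9*pi).

-8/(9*pi)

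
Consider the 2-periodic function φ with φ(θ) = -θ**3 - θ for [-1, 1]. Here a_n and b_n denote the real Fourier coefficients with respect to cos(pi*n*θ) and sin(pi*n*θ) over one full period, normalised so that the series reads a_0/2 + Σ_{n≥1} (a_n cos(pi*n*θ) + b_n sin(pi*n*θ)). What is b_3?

b_3 = ∫_{-1}^{1} φ(θ) sin(3*pi*θ) dθ.
φ is odd and sin(3*pi*θ) is odd, so the integrand is even and b_3 = 2 ∫_0^{1} φ(θ) sin(3*pi*θ) dθ.
Integrating by parts three times (tabular method), an antiderivative of (-θ**3 - θ) sin(3*pi*θ) is θ**3*cos(3*pi*θ)/(3*pi) - θ**2*sin(3*pi*θ)/(3*pi**2) - 2*θ*cos(3*pi*θ)/(9*pi**3) + θ*cos(3*pi*θ)/(3*pi) - sin(3*pi*θ)/(9*pi**2) + 2*sin(3*pi*θ)/(27*pi**4); evaluating from 0 to 1: ∫_{0}^{1} (-θ**3 - θ) sin(3*pi*θ) dθ = (2*(1 - 3*pi**2)/(9*pi**3)) - (0) = 2*(1 - 3*pi**2)/(9*pi**3).
Hence b_3 = 2·(2*(1 - 3*pi**2)/(9*pi**3)) = 4*(1 - 3*pi**2)/(9*pi**3).

4*(1 - 3*pi**2)/(9*pi**3)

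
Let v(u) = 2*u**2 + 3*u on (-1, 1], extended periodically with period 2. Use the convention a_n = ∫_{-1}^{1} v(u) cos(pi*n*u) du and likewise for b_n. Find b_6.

-1/pi

b_6 = ∫_{-1}^{1} v(u) sin(6*pi*u) du.
Integrating by parts twice (tabular method), an antiderivative of (2*u**2 + 3*u) sin(6*pi*u) is -u**2*cos(6*pi*u)/(3*pi) + u*sin(6*pi*u)/(9*pi**2) - u*cos(6*pi*u)/(2*pi) + sin(6*pi*u)/(12*pi**2) + cos(6*pi*u)/(54*pi**3); evaluating from -1 to 1: ∫_{-1}^{1} (2*u**2 + 3*u) sin(6*pi*u) du = ((1 - 45*pi**2)/(54*pi**3)) - ((1 + 9*pi**2)/(54*pi**3)) = -1/pi.
Hence b_6 = -1/pi.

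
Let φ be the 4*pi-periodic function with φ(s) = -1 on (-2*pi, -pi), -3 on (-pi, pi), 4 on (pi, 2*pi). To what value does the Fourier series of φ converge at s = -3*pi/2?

-1

φ is continuous at s = -3*pi/2 with value -1, so the series converges to -1 there.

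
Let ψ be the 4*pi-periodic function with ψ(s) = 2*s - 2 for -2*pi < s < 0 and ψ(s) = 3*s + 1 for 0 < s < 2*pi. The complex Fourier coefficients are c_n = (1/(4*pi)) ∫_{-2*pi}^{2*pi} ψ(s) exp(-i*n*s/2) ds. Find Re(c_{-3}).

Since ψ is real-valued, Re(c_{-3}) = (1/(4*pi)) ∫_{-2*pi}^{2*pi} ψ(s) cos(-3*s/2) ds = a_{3}/2.
Split the integral at the breakpoints.
Integrating by parts (boundary term plus one more integral), an antiderivative of (2*s - 2) cos(-3*s/2) is 4*s*sin(3*s/2)/3 - 4*sin(3*s/2)/3 + 8*cos(3*s/2)/9; evaluating from -2*pi to 0: ∫_{-2*pi}^{0} (2*s - 2) cos(-3*s/2) ds = (8/9) - (-8/9) = 16/9.
Integrating by parts (boundary term plus one more integral), an antiderivative of (3*s + 1) cos(-3*s/2) is 2*s*sin(3*s/2) + 2*sin(3*s/2)/3 + 4*cos(3*s/2)/3; evaluating from 0 to 2*pi: ∫_{0}^{2*pi} (3*s + 1) cos(-3*s/2) ds = (-4/3) - (4/3) = -8/3.
So ∫_{-2*pi}^{2*pi} ψ(s) cos(-3*s/2) ds = -8/9.
Hence Re(c_{-3}) = (1/(4*pi))·(-8/9) = -2/(9*pi).

-2/(9*pi)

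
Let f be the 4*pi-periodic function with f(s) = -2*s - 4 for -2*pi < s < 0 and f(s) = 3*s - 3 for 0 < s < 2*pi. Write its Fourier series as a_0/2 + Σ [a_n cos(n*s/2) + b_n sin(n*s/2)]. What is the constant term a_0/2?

a_0 = (1/(2*pi)) ∫_{-2*pi}^{2*pi} f(s) ds = (1/(2*pi)) · (2*pi*(-7 + 5*pi)) = -7 + 5*pi.
So the constant term a_0/2 = -7/2 + 5*pi/2.

-7/2 + 5*pi/2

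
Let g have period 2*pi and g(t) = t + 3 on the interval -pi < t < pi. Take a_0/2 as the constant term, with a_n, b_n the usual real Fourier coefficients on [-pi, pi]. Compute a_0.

6

a_0 = 1/pi ∫_{-pi}^{pi} g(t) dt = 1/pi · (6*pi) = 6.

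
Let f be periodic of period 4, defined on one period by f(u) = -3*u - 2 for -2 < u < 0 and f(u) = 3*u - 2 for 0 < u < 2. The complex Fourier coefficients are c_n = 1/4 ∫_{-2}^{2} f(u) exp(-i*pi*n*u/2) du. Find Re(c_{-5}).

Since f is real-valued, Re(c_{-5}) = 1/4 ∫_{-2}^{2} f(u) cos(-5*pi*u/2) du = a_{5}/2.
f is even and cos(-5*pi*u/2) is even, so the integrand is even: ∫_{-2}^{2} f(u) cos(-5*pi*u/2) du = 2∫_0^{2} f(u) cos(-5*pi*u/2) du.
Integrating by parts (boundary term plus one more integral), an antiderivative of (3*u - 2) cos(-5*pi*u/2) is 6*u*sin(5*pi*u/2)/(5*pi) - 4*sin(5*pi*u/2)/(5*pi) + 12*cos(5*pi*u/2)/(25*pi**2); evaluating from 0 to 2: ∫_{0}^{2} (3*u - 2) cos(-5*pi*u/2) du = (-12/(25*pi**2)) - (12/(25*pi**2)) = -24/(25*pi**2).
So ∫_{-2}^{2} f(u) cos(-5*pi*u/2) du = -48/(25*pi**2).
Hence Re(c_{-5}) = (1/4)·(-48/(25*pi**2)) = -12/(25*pi**2).

-12/(25*pi**2)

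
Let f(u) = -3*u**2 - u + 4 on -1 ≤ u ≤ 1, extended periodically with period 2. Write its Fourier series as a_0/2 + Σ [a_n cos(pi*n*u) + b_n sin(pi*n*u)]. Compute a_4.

a_4 = ∫_{-1}^{1} f(u) cos(4*pi*u) du.
Integrating by parts twice (tabular method), an antiderivative of (-3*u**2 - u + 4) cos(4*pi*u) is -3*u**2*sin(4*pi*u)/(4*pi) - u*sin(4*pi*u)/(4*pi) - 3*u*cos(4*pi*u)/(8*pi**2) + 3*sin(4*pi*u)/(32*pi**3) + sin(4*pi*u)/pi - cos(4*pi*u)/(16*pi**2); evaluating from -1 to 1: ∫_{-1}^{1} (-3*u**2 - u + 4) cos(4*pi*u) du = (-7/(16*pi**2)) - (5/(16*pi**2)) = -3/(4*pi**2).
Hence a_4 = -3/(4*pi**2).

-3/(4*pi**2)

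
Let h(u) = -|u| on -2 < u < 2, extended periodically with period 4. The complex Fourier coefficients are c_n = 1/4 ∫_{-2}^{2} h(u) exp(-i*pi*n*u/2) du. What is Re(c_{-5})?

Since h is real-valued, Re(c_{-5}) = 1/4 ∫_{-2}^{2} h(u) cos(-5*pi*u/2) du = a_{5}/2.
h is even and cos(-5*pi*u/2) is even, so the integrand is even: ∫_{-2}^{2} h(u) cos(-5*pi*u/2) du = 2∫_0^{2} h(u) cos(-5*pi*u/2) du.
Integrating by parts (boundary term plus one more integral), an antiderivative of (-u) cos(-5*pi*u/2) is -2*u*sin(5*pi*u/2)/(5*pi) - 4*cos(5*pi*u/2)/(25*pi**2); evaluating from 0 to 2: ∫_{0}^{2} (-u) cos(-5*pi*u/2) du = (4/(25*pi**2)) - (-4/(25*pi**2)) = 8/(25*pi**2).
So ∫_{-2}^{2} h(u) cos(-5*pi*u/2) du = 16/(25*pi**2).
Hence Re(c_{-5}) = (1/4)·(16/(25*pi**2)) = 4/(25*pi**2).

4/(25*pi**2)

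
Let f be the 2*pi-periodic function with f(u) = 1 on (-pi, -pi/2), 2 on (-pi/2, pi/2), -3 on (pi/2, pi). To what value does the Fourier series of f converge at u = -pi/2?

3/2

At u = -pi/2 the one-sided limits are f(-pi/2^-) = 1 and f(-pi/2^+) = 2.
By Dirichlet's theorem the series converges to their average, [(1) + (2)]/2 = 3/2.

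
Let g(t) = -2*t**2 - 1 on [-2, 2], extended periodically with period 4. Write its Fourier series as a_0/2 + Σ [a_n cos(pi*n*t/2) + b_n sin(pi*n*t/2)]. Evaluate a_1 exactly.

a_1 = 1/2 ∫_{-2}^{2} g(t) cos(pi*t/2) dt.
g is even and cos(pi*t/2) is even, so the integrand is even and a_1 = ∫_0^{2} g(t) cos(pi*t/2) dt.
Integrating by parts twice (tabular method), an antiderivative of (-2*t**2 - 1) cos(pi*t/2) is -4*t**2*sin(pi*t/2)/pi - 16*t*cos(pi*t/2)/pi**2 - 2*sin(pi*t/2)/pi + 32*sin(pi*t/2)/pi**3; evaluating from 0 to 2: ∫_{0}^{2} (-2*t**2 - 1) cos(pi*t/2) dt = (32/pi**2) - (0) = 32/pi**2.
Hence a_1 = 32/pi**2.

32/pi**2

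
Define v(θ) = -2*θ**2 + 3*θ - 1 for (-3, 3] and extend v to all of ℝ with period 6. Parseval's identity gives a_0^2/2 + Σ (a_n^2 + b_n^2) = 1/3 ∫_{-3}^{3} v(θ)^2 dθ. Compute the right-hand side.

1/3 ∫_{-3}^{3} v(θ)^2 dθ = 1/3 · (3144/5) = 1048/5.

1048/5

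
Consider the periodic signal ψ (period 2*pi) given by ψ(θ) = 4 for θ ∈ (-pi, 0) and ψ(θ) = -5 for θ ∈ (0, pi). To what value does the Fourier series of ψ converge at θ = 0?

At θ = 0 the one-sided limits are ψ(0^-) = 4 and ψ(0^+) = -5.
By Dirichlet's theorem the series converges to their average, [(4) + (-5)]/2 = -1/2.

-1/2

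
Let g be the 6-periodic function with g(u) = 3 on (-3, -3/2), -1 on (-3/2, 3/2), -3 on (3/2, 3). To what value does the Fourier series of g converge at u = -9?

0

u = -9 differs from u = -3 by -1 full period(s), and the series is 6-periodic.
At u = -3 the one-sided limits are g(-3^-) = -3 and g(-3^+) = 3.
By Dirichlet's theorem the series converges to their average, [(-3) + (3)]/2 = 0.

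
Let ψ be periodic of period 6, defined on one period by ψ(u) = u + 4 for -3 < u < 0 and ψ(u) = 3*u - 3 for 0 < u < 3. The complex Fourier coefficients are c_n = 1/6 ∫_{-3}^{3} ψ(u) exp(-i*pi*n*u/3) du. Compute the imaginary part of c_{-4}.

Since ψ is real-valued, Im(c_{-4}) = -1/6 ∫_{-3}^{3} ψ(u) sin(-4*pi*u/3) du = b_{4}/2.
Split the integral at the breakpoints.
Integrating by parts (boundary term plus one more integral), an antiderivative of (u + 4) sin(-4*pi*u/3) is 3*u*cos(4*pi*u/3)/(4*pi) - 9*sin(4*pi*u/3)/(16*pi**2) + 3*cos(4*pi*u/3)/pi; evaluating from -3 to 0: ∫_{-3}^{0} (u + 4) sin(-4*pi*u/3) du = (3/pi) - (3/(4*pi)) = 9/(4*pi).
Integrating by parts (boundary term plus one more integral), an antiderivative of (3*u - 3) sin(-4*pi*u/3) is 9*u*cos(4*pi*u/3)/(4*pi) - 27*sin(4*pi*u/3)/(16*pi**2) - 9*cos(4*pi*u/3)/(4*pi); evaluating from 0 to 3: ∫_{0}^{3} (3*u - 3) sin(-4*pi*u/3) du = (9/(2*pi)) - (-9/(4*pi)) = 27/(4*pi).
So ∫_{-3}^{3} ψ(u) sin(-4*pi*u/3) du = 9/pi.
Hence Im(c_{-4}) = (-1/6)·(9/pi) = -3/(2*pi).

-3/(2*pi)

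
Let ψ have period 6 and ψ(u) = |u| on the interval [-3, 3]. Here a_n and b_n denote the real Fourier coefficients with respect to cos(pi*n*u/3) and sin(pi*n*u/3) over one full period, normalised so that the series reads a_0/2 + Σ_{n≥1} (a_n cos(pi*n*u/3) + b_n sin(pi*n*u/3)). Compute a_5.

a_5 = 1/3 ∫_{-3}^{3} ψ(u) cos(5*pi*u/3) du.
ψ is even and cos(5*pi*u/3) is even, so the integrand is even and a_5 = 2/3 ∫_0^{3} ψ(u) cos(5*pi*u/3) du.
Integrating by parts (boundary term plus one more integral), an antiderivative of (u) cos(5*pi*u/3) is 3*u*sin(5*pi*u/3)/(5*pi) + 9*cos(5*pi*u/3)/(25*pi**2); evaluating from 0 to 3: ∫_{0}^{3} (u) cos(5*pi*u/3) du = (-9/(25*pi**2)) - (9/(25*pi**2)) = -18/(25*pi**2).
Hence a_5 = (2/3)·(-18/(25*pi**2)) = -12/(25*pi**2).

-12/(25*pi**2)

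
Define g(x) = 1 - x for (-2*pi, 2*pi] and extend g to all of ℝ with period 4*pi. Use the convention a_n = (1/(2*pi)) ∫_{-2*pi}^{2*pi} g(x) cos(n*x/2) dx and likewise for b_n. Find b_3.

-4/3

b_3 = (1/(2*pi)) ∫_{-2*pi}^{2*pi} g(x) sin(3*x/2) dx.
Integrating by parts (boundary term plus one more integral), an antiderivative of (1 - x) sin(3*x/2) is 2*x*cos(3*x/2)/3 - 4*sin(3*x/2)/9 - 2*cos(3*x/2)/3; evaluating from -2*pi to 2*pi: ∫_{-2*pi}^{2*pi} (1 - x) sin(3*x/2) dx = (2/3 - 4*pi/3) - (2/3 + 4*pi/3) = -8*pi/3.
Hence b_3 = (1/(2*pi))·(-8*pi/3) = -4/3.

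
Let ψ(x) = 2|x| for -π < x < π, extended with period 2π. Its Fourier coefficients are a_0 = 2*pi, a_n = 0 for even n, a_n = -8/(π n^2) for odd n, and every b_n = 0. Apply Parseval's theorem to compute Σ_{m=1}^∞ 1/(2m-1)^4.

pi**4/96

Parseval: a_0^2/2 + Σ a_n^2 = (1/π) ∫_{-π}^{π} ψ(x)^2 dx = 8*pi**2/3.
Subtract a_0^2/2 = 2*pi**2: Σ a_n^2 = 2*pi**2/3.
Only odd n contribute, with a_n^2 = 64/(π^2 n^4), so Σ_{m≥1} 1/(2m-1)^4 = π^2·(2*pi**2/3)/64 = pi**4/96.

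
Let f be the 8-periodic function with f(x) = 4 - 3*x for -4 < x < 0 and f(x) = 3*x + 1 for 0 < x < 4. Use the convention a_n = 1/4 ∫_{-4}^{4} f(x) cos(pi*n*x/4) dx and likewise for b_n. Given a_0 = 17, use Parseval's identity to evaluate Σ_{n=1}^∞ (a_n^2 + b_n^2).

57/2

Parseval: a_0^2/2 + Σ_{n≥1} (a_n^2+b_n^2) = 1/4 ∫_{-4}^{4} f(x)^2 dx = 173.
Subtract a_0^2/2 = 289/2: Σ (a_n^2+b_n^2) = 57/2.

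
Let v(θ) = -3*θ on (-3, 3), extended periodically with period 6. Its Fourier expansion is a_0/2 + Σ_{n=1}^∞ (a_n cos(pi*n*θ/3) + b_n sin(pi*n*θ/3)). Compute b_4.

b_4 = 1/3 ∫_{-3}^{3} v(θ) sin(4*pi*θ/3) dθ.
v is odd and sin(4*pi*θ/3) is odd, so the integrand is even and b_4 = 2/3 ∫_0^{3} v(θ) sin(4*pi*θ/3) dθ.
Integrating by parts (boundary term plus one more integral), an antiderivative of (-3*θ) sin(4*pi*θ/3) is 9*θ*cos(4*pi*θ/3)/(4*pi) - 27*sin(4*pi*θ/3)/(16*pi**2); evaluating from 0 to 3: ∫_{0}^{3} (-3*θ) sin(4*pi*θ/3) dθ = (27/(4*pi)) - (0) = 27/(4*pi).
Hence b_4 = (2/3)·(27/(4*pi)) = 9/(2*pi).

9/(2*pi)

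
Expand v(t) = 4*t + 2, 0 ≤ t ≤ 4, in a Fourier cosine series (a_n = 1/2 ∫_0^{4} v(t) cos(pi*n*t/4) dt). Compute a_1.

-64/pi**2

a_1 = 1/2 ∫_0^{4} (4*t + 2) cos(pi*t/4) dt.
Integrating by parts (boundary term plus one more integral), an antiderivative of (4*t + 2) cos(pi*t/4) is 16*t*sin(pi*t/4)/pi + 8*sin(pi*t/4)/pi + 64*cos(pi*t/4)/pi**2; evaluating from 0 to 4: ∫_{0}^{4} (4*t + 2) cos(pi*t/4) dt = (-64/pi**2) - (64/pi**2) = -128/pi**2.
Hence a_1 = (1/2)·(-128/pi**2) = -64/pi**2.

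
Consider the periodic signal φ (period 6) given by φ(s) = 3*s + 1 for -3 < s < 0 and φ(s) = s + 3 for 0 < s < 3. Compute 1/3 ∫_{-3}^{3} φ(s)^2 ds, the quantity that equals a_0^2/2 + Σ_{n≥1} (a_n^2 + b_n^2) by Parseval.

40

1/3 ∫_{-3}^{3} φ(s)^2 ds = 1/3 · (120) = 40.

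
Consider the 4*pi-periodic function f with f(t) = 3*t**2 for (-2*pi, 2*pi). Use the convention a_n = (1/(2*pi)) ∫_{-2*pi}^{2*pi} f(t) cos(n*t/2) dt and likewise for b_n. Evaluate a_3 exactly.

a_3 = (1/(2*pi)) ∫_{-2*pi}^{2*pi} f(t) cos(3*t/2) dt.
f is even and cos(3*t/2) is even, so the integrand is even and a_3 = 1/pi ∫_0^{2*pi} f(t) cos(3*t/2) dt.
Integrating by parts twice (tabular method), an antiderivative of (3*t**2) cos(3*t/2) is 2*t**2*sin(3*t/2) + 8*t*cos(3*t/2)/3 - 16*sin(3*t/2)/9; evaluating from 0 to 2*pi: ∫_{0}^{2*pi} (3*t**2) cos(3*t/2) dt = (-16*pi/3) - (0) = -16*pi/3.
Hence a_3 = (1/pi)·(-16*pi/3) = -16/3.

-16/3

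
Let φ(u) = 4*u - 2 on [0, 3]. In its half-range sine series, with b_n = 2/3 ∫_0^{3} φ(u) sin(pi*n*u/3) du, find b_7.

b_7 = 2/3 ∫_0^{3} (4*u - 2) sin(7*pi*u/3) du.
Integrating by parts (boundary term plus one more integral), an antiderivative of (4*u - 2) sin(7*pi*u/3) is -12*u*cos(7*pi*u/3)/(7*pi) + 36*sin(7*pi*u/3)/(49*pi**2) + 6*cos(7*pi*u/3)/(7*pi); evaluating from 0 to 3: ∫_{0}^{3} (4*u - 2) sin(7*pi*u/3) du = (30/(7*pi)) - (6/(7*pi)) = 24/(7*pi).
Hence b_7 = (2/3)·(24/(7*pi)) = 16/(7*pi).

16/(7*pi)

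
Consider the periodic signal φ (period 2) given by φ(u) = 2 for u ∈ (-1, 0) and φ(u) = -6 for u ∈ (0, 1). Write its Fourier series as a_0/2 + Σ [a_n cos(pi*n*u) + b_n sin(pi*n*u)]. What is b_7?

-16/(7*pi)

b_7 = ∫_{-1}^{1} φ(u) sin(7*pi*u) du.
Split the integral at the breakpoints.
Directly, an antiderivative of (2) sin(7*pi*u) is -2*cos(7*pi*u)/(7*pi); evaluating from -1 to 0: ∫_{-1}^{0} (2) sin(7*pi*u) du = (-2/(7*pi)) - (2/(7*pi)) = -4/(7*pi).
Directly, an antiderivative of (-6) sin(7*pi*u) is 6*cos(7*pi*u)/(7*pi); evaluating from 0 to 1: ∫_{0}^{1} (-6) sin(7*pi*u) du = (-6/(7*pi)) - (6/(7*pi)) = -12/(7*pi).
Summing the pieces gives b_7 = -16/(7*pi).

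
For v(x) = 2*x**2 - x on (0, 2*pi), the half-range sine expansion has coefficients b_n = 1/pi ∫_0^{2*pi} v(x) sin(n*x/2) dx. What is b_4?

1 - 4*pi

b_4 = 1/pi ∫_0^{2*pi} (2*x**2 - x) sin(2*x) dx.
Integrating by parts twice (tabular method), an antiderivative of (2*x**2 - x) sin(2*x) is -x**2*cos(2*x) + x*sin(2*x) + x*cos(2*x)/2 - sin(2*x)/4 + cos(2*x)/2; evaluating from 0 to 2*pi: ∫_{0}^{2*pi} (2*x**2 - x) sin(2*x) dx = (-4*pi**2 + 1/2 + pi) - (1/2) = pi*(1 - 4*pi).
Hence b_4 = (1/pi)·(pi*(1 - 4*pi)) = 1 - 4*pi.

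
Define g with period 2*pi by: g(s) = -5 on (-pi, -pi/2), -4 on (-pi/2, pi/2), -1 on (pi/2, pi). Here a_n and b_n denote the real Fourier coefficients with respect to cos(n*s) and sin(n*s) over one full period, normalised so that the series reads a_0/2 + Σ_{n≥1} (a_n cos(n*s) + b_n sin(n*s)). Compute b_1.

4/pi

b_1 = 1/pi ∫_{-pi}^{pi} g(s) sin(s) ds.
Split the integral at the breakpoints.
Directly, an antiderivative of (-5) sin(s) is 5*cos(s); evaluating from -pi to -pi/2: ∫_{-pi}^{-pi/2} (-5) sin(s) ds = (0) - (-5) = 5.
Directly, an antiderivative of (-4) sin(s) is 4*cos(s); evaluating from -pi/2 to pi/2: ∫_{-pi/2}^{pi/2} (-4) sin(s) ds = (0) - (0) = 0.
Directly, an antiderivative of (-1) sin(s) is cos(s); evaluating from pi/2 to pi: ∫_{pi/2}^{pi} (-1) sin(s) ds = (-1) - (0) = -1.
Summing the pieces and multiplying by (1/pi) gives b_1 = 4/pi.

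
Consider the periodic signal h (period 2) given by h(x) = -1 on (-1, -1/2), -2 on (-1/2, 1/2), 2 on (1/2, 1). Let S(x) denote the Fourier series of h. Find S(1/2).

At x = 1/2 the one-sided limits are h(1/2^-) = -2 and h(1/2^+) = 2.
By Dirichlet's theorem the series converges to their average, [(-2) + (2)]/2 = 0.

0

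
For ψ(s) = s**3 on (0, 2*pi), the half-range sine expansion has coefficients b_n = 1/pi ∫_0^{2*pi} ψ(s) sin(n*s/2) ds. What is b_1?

-96 + 16*pi**2

b_1 = 1/pi ∫_0^{2*pi} (s**3) sin(s/2) ds.
Integrating by parts three times (tabular method), an antiderivative of (s**3) sin(s/2) is -2*s**3*cos(s/2) + 12*s**2*sin(s/2) + 48*s*cos(s/2) - 96*sin(s/2); evaluating from 0 to 2*pi: ∫_{0}^{2*pi} (s**3) sin(s/2) ds = (16*pi*(-6 + pi**2)) - (0) = 16*pi*(-6 + pi**2).
Hence b_1 = (1/pi)·(16*pi*(-6 + pi**2)) = -96 + 16*pi**2.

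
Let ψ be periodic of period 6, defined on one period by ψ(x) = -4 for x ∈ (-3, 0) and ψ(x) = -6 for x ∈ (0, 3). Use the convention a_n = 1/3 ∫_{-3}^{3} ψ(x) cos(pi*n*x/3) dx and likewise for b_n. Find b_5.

-4/(5*pi)

b_5 = 1/3 ∫_{-3}^{3} ψ(x) sin(5*pi*x/3) dx.
Split the integral at the breakpoints.
Directly, an antiderivative of (-4) sin(5*pi*x/3) is 12*cos(5*pi*x/3)/(5*pi); evaluating from -3 to 0: ∫_{-3}^{0} (-4) sin(5*pi*x/3) dx = (12/(5*pi)) - (-12/(5*pi)) = 24/(5*pi).
Directly, an antiderivative of (-6) sin(5*pi*x/3) is 18*cos(5*pi*x/3)/(5*pi); evaluating from 0 to 3: ∫_{0}^{3} (-6) sin(5*pi*x/3) dx = (-18/(5*pi)) - (18/(5*pi)) = -36/(5*pi).
Summing the pieces and multiplying by (1/3) gives b_5 = -4/(5*pi).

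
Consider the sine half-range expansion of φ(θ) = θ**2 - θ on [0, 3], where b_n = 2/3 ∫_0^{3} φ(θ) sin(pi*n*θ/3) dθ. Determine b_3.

-8/(3*pi**3) + 4/pi

b_3 = 2/3 ∫_0^{3} (θ**2 - θ) sin(pi*θ) dθ.
Integrating by parts twice (tabular method), an antiderivative of (θ**2 - θ) sin(pi*θ) is -θ**2*cos(pi*θ)/pi + 2*θ*sin(pi*θ)/pi**2 + θ*cos(pi*θ)/pi - sin(pi*θ)/pi**2 + 2*cos(pi*θ)/pi**3; evaluating from 0 to 3: ∫_{0}^{3} (θ**2 - θ) sin(pi*θ) dθ = (-2/pi**3 + 6/pi) - (2/pi**3) = -4/pi**3 + 6/pi.
Hence b_3 = (2/3)·(-4/pi**3 + 6/pi) = -8/(3*pi**3) + 4/pi.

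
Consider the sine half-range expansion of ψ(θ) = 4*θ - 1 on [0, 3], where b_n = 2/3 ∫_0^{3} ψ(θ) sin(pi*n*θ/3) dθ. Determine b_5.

b_5 = 2/3 ∫_0^{3} (4*θ - 1) sin(5*pi*θ/3) dθ.
Integrating by parts (boundary term plus one more integral), an antiderivative of (4*θ - 1) sin(5*pi*θ/3) is -12*θ*cos(5*pi*θ/3)/(5*pi) + 36*sin(5*pi*θ/3)/(25*pi**2) + 3*cos(5*pi*θ/3)/(5*pi); evaluating from 0 to 3: ∫_{0}^{3} (4*θ - 1) sin(5*pi*θ/3) dθ = (33/(5*pi)) - (3/(5*pi)) = 6/pi.
Hence b_5 = (2/3)·(6/pi) = 4/pi.

4/pi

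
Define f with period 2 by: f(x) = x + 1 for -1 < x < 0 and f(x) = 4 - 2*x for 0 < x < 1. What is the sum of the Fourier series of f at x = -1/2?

1/2

f is continuous at x = -1/2 with value 1/2, so the series converges to 1/2 there.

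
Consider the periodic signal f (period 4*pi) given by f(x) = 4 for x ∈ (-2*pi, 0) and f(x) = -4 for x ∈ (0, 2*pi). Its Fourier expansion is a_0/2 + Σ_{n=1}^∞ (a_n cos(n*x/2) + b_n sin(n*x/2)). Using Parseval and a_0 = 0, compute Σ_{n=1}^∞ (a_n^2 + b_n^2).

Parseval: a_0^2/2 + Σ_{n≥1} (a_n^2+b_n^2) = (1/(2*pi)) ∫_{-2*pi}^{2*pi} f(x)^2 dx = 32.
Subtract a_0^2/2 = 0: Σ (a_n^2+b_n^2) = 32.

32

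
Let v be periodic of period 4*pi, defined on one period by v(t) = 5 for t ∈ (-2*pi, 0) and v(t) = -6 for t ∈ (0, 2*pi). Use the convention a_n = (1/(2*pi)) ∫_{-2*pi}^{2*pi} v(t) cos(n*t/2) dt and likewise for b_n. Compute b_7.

b_7 = (1/(2*pi)) ∫_{-2*pi}^{2*pi} v(t) sin(7*t/2) dt.
Split the integral at the breakpoints.
Directly, an antiderivative of (5) sin(7*t/2) is -10*cos(7*t/2)/7; evaluating from -2*pi to 0: ∫_{-2*pi}^{0} (5) sin(7*t/2) dt = (-10/7) - (10/7) = -20/7.
Directly, an antiderivative of (-6) sin(7*t/2) is 12*cos(7*t/2)/7; evaluating from 0 to 2*pi: ∫_{0}^{2*pi} (-6) sin(7*t/2) dt = (-12/7) - (12/7) = -24/7.
Summing the pieces and multiplying by (1/(2*pi)) gives b_7 = -22/(7*pi).

-22/(7*pi)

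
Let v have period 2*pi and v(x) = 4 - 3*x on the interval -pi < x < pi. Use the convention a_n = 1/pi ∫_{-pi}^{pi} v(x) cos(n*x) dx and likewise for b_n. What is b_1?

-6

b_1 = 1/pi ∫_{-pi}^{pi} v(x) sin(x) dx.
Integrating by parts (boundary term plus one more integral), an antiderivative of (4 - 3*x) sin(x) is 3*x*cos(x) - 3*sin(x) - 4*cos(x); evaluating from -pi to pi: ∫_{-pi}^{pi} (4 - 3*x) sin(x) dx = (4 - 3*pi) - (4 + 3*pi) = -6*pi.
Hence b_1 = (1/pi)·(-6*pi) = -6.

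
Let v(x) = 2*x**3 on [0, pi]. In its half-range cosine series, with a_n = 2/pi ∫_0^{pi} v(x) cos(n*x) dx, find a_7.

12*(4 - 49*pi**2)/(2401*pi)

a_7 = 2/pi ∫_0^{pi} (2*x**3) cos(7*x) dx.
Integrating by parts three times (tabular method), an antiderivative of (2*x**3) cos(7*x) is 2*x**3*sin(7*x)/7 + 6*x**2*cos(7*x)/49 - 12*x*sin(7*x)/343 - 12*cos(7*x)/2401; evaluating from 0 to pi: ∫_{0}^{pi} (2*x**3) cos(7*x) dx = (12/2401 - 6*pi**2/49) - (-12/2401) = 24/2401 - 6*pi**2/49.
Hence a_7 = (2/pi)·(24/2401 - 6*pi**2/49) = 12*(4 - 49*pi**2)/(2401*pi).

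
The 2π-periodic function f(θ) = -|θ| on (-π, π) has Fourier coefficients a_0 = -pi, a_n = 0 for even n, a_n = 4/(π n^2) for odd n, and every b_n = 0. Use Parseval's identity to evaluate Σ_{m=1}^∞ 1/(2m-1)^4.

pi**4/96

Parseval: a_0^2/2 + Σ a_n^2 = (1/π) ∫_{-π}^{π} f(θ)^2 dθ = 2*pi**2/3.
Subtract a_0^2/2 = pi**2/2: Σ a_n^2 = pi**2/6.
Only odd n contribute, with a_n^2 = 16/(π^2 n^4), so Σ_{m≥1} 1/(2m-1)^4 = π^2·(pi**2/6)/16 = pi**4/96.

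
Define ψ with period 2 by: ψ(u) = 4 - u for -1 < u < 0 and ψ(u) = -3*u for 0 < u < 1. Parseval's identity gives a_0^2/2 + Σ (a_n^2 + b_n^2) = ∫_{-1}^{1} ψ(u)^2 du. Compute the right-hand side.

∫_{-1}^{1} ψ(u)^2 du = 70/3.

70/3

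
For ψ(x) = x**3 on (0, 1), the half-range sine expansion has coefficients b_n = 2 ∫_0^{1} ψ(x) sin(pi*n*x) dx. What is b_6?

b_6 = 2 ∫_0^{1} (x**3) sin(6*pi*x) dx.
Integrating by parts three times (tabular method), an antiderivative of (x**3) sin(6*pi*x) is -x**3*cos(6*pi*x)/(6*pi) + x**2*sin(6*pi*x)/(12*pi**2) + x*cos(6*pi*x)/(36*pi**3) - sin(6*pi*x)/(216*pi**4); evaluating from 0 to 1: ∫_{0}^{1} (x**3) sin(6*pi*x) dx = ((1 - 6*pi**2)/(36*pi**3)) - (0) = (1 - 6*pi**2)/(36*pi**3).
Hence b_6 = 2·((1 - 6*pi**2)/(36*pi**3)) = (1 - 6*pi**2)/(18*pi**3).

(1 - 6*pi**2)/(18*pi**3)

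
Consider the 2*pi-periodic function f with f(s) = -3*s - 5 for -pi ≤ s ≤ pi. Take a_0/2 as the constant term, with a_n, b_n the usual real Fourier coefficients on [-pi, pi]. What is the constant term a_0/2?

a_0 = 1/pi ∫_{-pi}^{pi} f(s) ds = 1/pi · (-10*pi) = -10.
So the constant term a_0/2 = -5.

-5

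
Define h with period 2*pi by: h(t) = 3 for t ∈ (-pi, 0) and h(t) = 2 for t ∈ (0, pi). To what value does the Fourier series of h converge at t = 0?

At t = 0 the one-sided limits are h(0^-) = 3 and h(0^+) = 2.
By Dirichlet's theorem the series converges to their average, [(3) + (2)]/2 = 5/2.

5/2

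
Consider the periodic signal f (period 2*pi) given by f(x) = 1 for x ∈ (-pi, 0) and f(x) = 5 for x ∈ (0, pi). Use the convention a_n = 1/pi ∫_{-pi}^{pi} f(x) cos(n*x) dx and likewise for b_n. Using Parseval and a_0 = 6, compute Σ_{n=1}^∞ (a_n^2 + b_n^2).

8

Parseval: a_0^2/2 + Σ_{n≥1} (a_n^2+b_n^2) = 1/pi ∫_{-pi}^{pi} f(x)^2 dx = 26.
Subtract a_0^2/2 = 18: Σ (a_n^2+b_n^2) = 8.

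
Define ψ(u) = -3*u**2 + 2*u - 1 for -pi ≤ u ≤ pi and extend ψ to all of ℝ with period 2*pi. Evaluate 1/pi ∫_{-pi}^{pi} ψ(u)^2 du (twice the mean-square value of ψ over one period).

2 + 20*pi**2/3 + 18*pi**4/5

1/pi ∫_{-pi}^{pi} ψ(u)^2 du = 1/pi · (2*pi*(15 + 50*pi**2 + 27*pi**4)/15) = 2 + 20*pi**2/3 + 18*pi**4/5.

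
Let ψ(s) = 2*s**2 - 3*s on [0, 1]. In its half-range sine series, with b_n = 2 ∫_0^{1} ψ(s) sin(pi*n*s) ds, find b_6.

b_6 = 2 ∫_0^{1} (2*s**2 - 3*s) sin(6*pi*s) ds.
Integrating by parts twice (tabular method), an antiderivative of (2*s**2 - 3*s) sin(6*pi*s) is -s**2*cos(6*pi*s)/(3*pi) + s*sin(6*pi*s)/(9*pi**2) + s*cos(6*pi*s)/(2*pi) - sin(6*pi*s)/(12*pi**2) + cos(6*pi*s)/(54*pi**3); evaluating from 0 to 1: ∫_{0}^{1} (2*s**2 - 3*s) sin(6*pi*s) ds = ((1 + 9*pi**2)/(54*pi**3)) - (1/(54*pi**3)) = 1/(6*pi).
Hence b_6 = 2·(1/(6*pi)) = 1/(3*pi).

1/(3*pi)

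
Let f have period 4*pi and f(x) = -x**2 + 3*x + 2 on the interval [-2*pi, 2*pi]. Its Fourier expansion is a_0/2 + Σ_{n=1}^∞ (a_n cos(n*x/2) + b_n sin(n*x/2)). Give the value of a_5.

16/25

a_5 = (1/(2*pi)) ∫_{-2*pi}^{2*pi} f(x) cos(5*x/2) dx.
Integrating by parts twice (tabular method), an antiderivative of (-x**2 + 3*x + 2) cos(5*x/2) is -2*x**2*sin(5*x/2)/5 + 6*x*sin(5*x/2)/5 - 8*x*cos(5*x/2)/25 + 116*sin(5*x/2)/125 + 12*cos(5*x/2)/25; evaluating from -2*pi to 2*pi: ∫_{-2*pi}^{2*pi} (-x**2 + 3*x + 2) cos(5*x/2) dx = (-12/25 + 16*pi/25) - (-16*pi/25 - 12/25) = 32*pi/25.
Hence a_5 = (1/(2*pi))·(32*pi/25) = 16/25.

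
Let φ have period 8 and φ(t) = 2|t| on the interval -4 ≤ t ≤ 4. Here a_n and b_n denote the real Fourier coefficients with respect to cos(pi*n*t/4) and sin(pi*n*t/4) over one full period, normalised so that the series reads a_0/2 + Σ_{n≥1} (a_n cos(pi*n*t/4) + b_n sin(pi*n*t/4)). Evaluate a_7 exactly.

a_7 = 1/4 ∫_{-4}^{4} φ(t) cos(7*pi*t/4) dt.
φ is even and cos(7*pi*t/4) is even, so the integrand is even and a_7 = 1/2 ∫_0^{4} φ(t) cos(7*pi*t/4) dt.
Integrating by parts (boundary term plus one more integral), an antiderivative of (2*t) cos(7*pi*t/4) is 8*t*sin(7*pi*t/4)/(7*pi) + 32*cos(7*pi*t/4)/(49*pi**2); evaluating from 0 to 4: ∫_{0}^{4} (2*t) cos(7*pi*t/4) dt = (-32/(49*pi**2)) - (32/(49*pi**2)) = -64/(49*pi**2).
Hence a_7 = (1/2)·(-64/(49*pi**2)) = -32/(49*pi**2).

-32/(49*pi**2)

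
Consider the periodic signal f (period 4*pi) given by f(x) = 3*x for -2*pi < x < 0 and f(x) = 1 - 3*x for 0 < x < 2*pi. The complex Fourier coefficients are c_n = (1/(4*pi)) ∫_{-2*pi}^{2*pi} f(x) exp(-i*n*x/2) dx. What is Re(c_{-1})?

Since f is real-valued, Re(c_{-1}) = (1/(4*pi)) ∫_{-2*pi}^{2*pi} f(x) cos(-x/2) dx = a_{1}/2.
Split the integral at the breakpoints.
Integrating by parts (boundary term plus one more integral), an antiderivative of (3*x) cos(-x/2) is 6*x*sin(x/2) + 12*cos(x/2); evaluating from -2*pi to 0: ∫_{-2*pi}^{0} (3*x) cos(-x/2) dx = (12) - (-12) = 24.
Integrating by parts (boundary term plus one more integral), an antiderivative of (1 - 3*x) cos(-x/2) is -6*x*sin(x/2) + 2*sin(x/2) - 12*cos(x/2); evaluating from 0 to 2*pi: ∫_{0}^{2*pi} (1 - 3*x) cos(-x/2) dx = (12) - (-12) = 24.
So ∫_{-2*pi}^{2*pi} f(x) cos(-x/2) dx = 48.
Hence Re(c_{-1}) = (1/(4*pi))·(48) = 12/pi.

12/pi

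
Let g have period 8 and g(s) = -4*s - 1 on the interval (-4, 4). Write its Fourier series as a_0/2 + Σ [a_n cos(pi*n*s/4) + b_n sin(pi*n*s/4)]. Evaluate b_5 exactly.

b_5 = 1/4 ∫_{-4}^{4} g(s) sin(5*pi*s/4) ds.
Integrating by parts (boundary term plus one more integral), an antiderivative of (-4*s - 1) sin(5*pi*s/4) is 16*s*cos(5*pi*s/4)/(5*pi) - 64*sin(5*pi*s/4)/(25*pi**2) + 4*cos(5*pi*s/4)/(5*pi); evaluating from -4 to 4: ∫_{-4}^{4} (-4*s - 1) sin(5*pi*s/4) ds = (-68/(5*pi)) - (12/pi) = -128/(5*pi).
Hence b_5 = (1/4)·(-128/(5*pi)) = -32/(5*pi).

-32/(5*pi)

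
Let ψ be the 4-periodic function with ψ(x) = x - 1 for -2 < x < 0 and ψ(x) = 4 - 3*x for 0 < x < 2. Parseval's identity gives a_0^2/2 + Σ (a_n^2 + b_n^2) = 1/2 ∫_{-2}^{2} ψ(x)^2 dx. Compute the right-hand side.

25/3

1/2 ∫_{-2}^{2} ψ(x)^2 dx = 1/2 · (50/3) = 25/3.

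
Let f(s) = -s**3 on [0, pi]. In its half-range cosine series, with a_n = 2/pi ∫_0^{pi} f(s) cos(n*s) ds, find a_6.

-pi/6

a_6 = 2/pi ∫_0^{pi} (-s**3) cos(6*s) ds.
Integrating by parts three times (tabular method), an antiderivative of (-s**3) cos(6*s) is -s**3*sin(6*s)/6 - s**2*cos(6*s)/12 + s*sin(6*s)/36 + cos(6*s)/216; evaluating from 0 to pi: ∫_{0}^{pi} (-s**3) cos(6*s) ds = (1/216 - pi**2/12) - (1/216) = -pi**2/12.
Hence a_6 = (2/pi)·(-pi**2/12) = -pi/6.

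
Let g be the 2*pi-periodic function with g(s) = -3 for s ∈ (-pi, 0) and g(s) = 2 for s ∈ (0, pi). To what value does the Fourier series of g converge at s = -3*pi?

-1/2

s = -3*pi differs from s = -pi by -1 full period(s), and the series is 2*pi-periodic.
At s = -pi the one-sided limits are g(-pi^-) = 2 and g(-pi^+) = -3.
By Dirichlet's theorem the series converges to their average, [(2) + (-3)]/2 = -1/2.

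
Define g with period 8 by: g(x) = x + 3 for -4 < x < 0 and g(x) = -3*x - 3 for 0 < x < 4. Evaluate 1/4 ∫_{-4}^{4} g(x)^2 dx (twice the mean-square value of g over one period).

1/4 ∫_{-4}^{4} g(x)^2 dx = 1/4 · (1144/3) = 286/3.

286/3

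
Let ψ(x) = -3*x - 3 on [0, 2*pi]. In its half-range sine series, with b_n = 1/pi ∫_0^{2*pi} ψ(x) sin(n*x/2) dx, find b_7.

12*(-pi - 1)/(7*pi)

b_7 = 1/pi ∫_0^{2*pi} (-3*x - 3) sin(7*x/2) dx.
Integrating by parts (boundary term plus one more integral), an antiderivative of (-3*x - 3) sin(7*x/2) is 6*x*cos(7*x/2)/7 - 12*sin(7*x/2)/49 + 6*cos(7*x/2)/7; evaluating from 0 to 2*pi: ∫_{0}^{2*pi} (-3*x - 3) sin(7*x/2) dx = (-12*pi/7 - 6/7) - (6/7) = -12*pi/7 - 12/7.
Hence b_7 = (1/pi)·(-12*pi/7 - 12/7) = 12*(-pi - 1)/(7*pi).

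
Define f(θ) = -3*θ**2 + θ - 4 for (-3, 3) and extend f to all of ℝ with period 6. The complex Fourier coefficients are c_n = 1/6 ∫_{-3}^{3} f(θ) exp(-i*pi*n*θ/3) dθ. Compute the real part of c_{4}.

-27/(8*pi**2)

Since f is real-valued, Re(c_{4}) = 1/6 ∫_{-3}^{3} f(θ) cos(4*pi*θ/3) dθ = a_{4}/2.
Integrating by parts twice (tabular method), an antiderivative of (-3*θ**2 + θ - 4) cos(4*pi*θ/3) is -9*θ**2*sin(4*pi*θ/3)/(4*pi) + 3*θ*sin(4*pi*θ/3)/(4*pi) - 27*θ*cos(4*pi*θ/3)/(8*pi**2) - 3*sin(4*pi*θ/3)/pi + 81*sin(4*pi*θ/3)/(32*pi**3) + 9*cos(4*pi*θ/3)/(16*pi**2); evaluating from -3 to 3: ∫_{-3}^{3} (-3*θ**2 + θ - 4) cos(4*pi*θ/3) dθ = (-153/(16*pi**2)) - (171/(16*pi**2)) = -81/(4*pi**2).
Hence Re(c_{4}) = (1/6)·(-81/(4*pi**2)) = -27/(8*pi**2).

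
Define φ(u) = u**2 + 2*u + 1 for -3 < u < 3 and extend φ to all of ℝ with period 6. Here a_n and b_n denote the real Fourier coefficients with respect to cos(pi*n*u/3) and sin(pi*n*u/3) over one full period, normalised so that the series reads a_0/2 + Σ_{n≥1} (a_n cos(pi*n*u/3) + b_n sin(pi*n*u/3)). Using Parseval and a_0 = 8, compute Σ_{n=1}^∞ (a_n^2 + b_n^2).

192/5

Parseval: a_0^2/2 + Σ_{n≥1} (a_n^2+b_n^2) = 1/3 ∫_{-3}^{3} φ(u)^2 du = 352/5.
Subtract a_0^2/2 = 32: Σ (a_n^2+b_n^2) = 192/5.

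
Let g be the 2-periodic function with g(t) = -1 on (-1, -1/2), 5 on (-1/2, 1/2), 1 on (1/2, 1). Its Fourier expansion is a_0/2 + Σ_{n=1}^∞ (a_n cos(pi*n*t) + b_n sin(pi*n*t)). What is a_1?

a_1 = ∫_{-1}^{1} g(t) cos(pi*t) dt.
Split the integral at the breakpoints.
Directly, an antiderivative of (-1) cos(pi*t) is -sin(pi*t)/pi; evaluating from -1 to -1/2: ∫_{-1}^{-1/2} (-1) cos(pi*t) dt = (1/pi) - (0) = 1/pi.
Directly, an antiderivative of (5) cos(pi*t) is 5*sin(pi*t)/pi; evaluating from -1/2 to 1/2: ∫_{-1/2}^{1/2} (5) cos(pi*t) dt = (5/pi) - (-5/pi) = 10/pi.
Directly, an antiderivative of (1) cos(pi*t) is sin(pi*t)/pi; evaluating from 1/2 to 1: ∫_{1/2}^{1} (1) cos(pi*t) dt = (0) - (1/pi) = -1/pi.
Summing the pieces gives a_1 = 10/pi.

10/pi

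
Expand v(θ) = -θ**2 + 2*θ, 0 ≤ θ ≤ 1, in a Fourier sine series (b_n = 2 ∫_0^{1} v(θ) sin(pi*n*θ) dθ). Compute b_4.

-1/(2*pi)

b_4 = 2 ∫_0^{1} (-θ**2 + 2*θ) sin(4*pi*θ) dθ.
Integrating by parts twice (tabular method), an antiderivative of (-θ**2 + 2*θ) sin(4*pi*θ) is θ**2*cos(4*pi*θ)/(4*pi) - θ*sin(4*pi*θ)/(8*pi**2) - θ*cos(4*pi*θ)/(2*pi) + sin(4*pi*θ)/(8*pi**2) - cos(4*pi*θ)/(32*pi**3); evaluating from 0 to 1: ∫_{0}^{1} (-θ**2 + 2*θ) sin(4*pi*θ) dθ = ((-8*pi**2 - 1)/(32*pi**3)) - (-1/(32*pi**3)) = -1/(4*pi).
Hence b_4 = 2·(-1/(4*pi)) = -1/(2*pi).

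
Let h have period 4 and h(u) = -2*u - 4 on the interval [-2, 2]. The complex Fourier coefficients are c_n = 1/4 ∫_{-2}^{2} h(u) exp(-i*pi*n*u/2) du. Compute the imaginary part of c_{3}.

Since h is real-valued, Im(c_{3}) = -1/4 ∫_{-2}^{2} h(u) sin(3*pi*u/2) du = -b_{3}/2.
Integrating by parts (boundary term plus one more integral), an antiderivative of (-2*u - 4) sin(3*pi*u/2) is 4*u*cos(3*pi*u/2)/(3*pi) - 8*sin(3*pi*u/2)/(9*pi**2) + 8*cos(3*pi*u/2)/(3*pi); evaluating from -2 to 2: ∫_{-2}^{2} (-2*u - 4) sin(3*pi*u/2) du = (-16/(3*pi)) - (0) = -16/(3*pi).
Hence Im(c_{3}) = (-1/4)·(-16/(3*pi)) = 4/(3*pi).

4/(3*pi)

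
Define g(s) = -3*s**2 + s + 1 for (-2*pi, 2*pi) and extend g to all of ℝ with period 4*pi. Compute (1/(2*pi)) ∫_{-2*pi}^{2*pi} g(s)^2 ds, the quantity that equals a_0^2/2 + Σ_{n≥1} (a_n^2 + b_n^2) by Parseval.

-40*pi**2/3 + 2 + 288*pi**4/5

(1/(2*pi)) ∫_{-2*pi}^{2*pi} g(s)^2 ds = (1/(2*pi)) · (4*pi*(-100*pi**2 + 15 + 432*pi**4)/15) = -40*pi**2/3 + 2 + 288*pi**4/5.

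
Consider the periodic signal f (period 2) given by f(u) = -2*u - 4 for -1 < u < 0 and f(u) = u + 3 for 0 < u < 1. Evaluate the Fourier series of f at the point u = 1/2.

f is continuous at u = 1/2 with value 7/2, so the series converges to 7/2 there.

7/2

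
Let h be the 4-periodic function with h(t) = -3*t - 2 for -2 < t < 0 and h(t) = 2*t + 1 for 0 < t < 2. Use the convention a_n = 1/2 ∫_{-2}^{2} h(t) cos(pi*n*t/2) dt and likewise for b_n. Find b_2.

b_2 = 1/2 ∫_{-2}^{2} h(t) sin(pi*t) dt.
Split the integral at the breakpoints.
Integrating by parts (boundary term plus one more integral), an antiderivative of (-3*t - 2) sin(pi*t) is 3*t*cos(pi*t)/pi - 3*sin(pi*t)/pi**2 + 2*cos(pi*t)/pi; evaluating from -2 to 0: ∫_{-2}^{0} (-3*t - 2) sin(pi*t) dt = (2/pi) - (-4/pi) = 6/pi.
Integrating by parts (boundary term plus one more integral), an antiderivative of (2*t + 1) sin(pi*t) is -2*t*cos(pi*t)/pi + 2*sin(pi*t)/pi**2 - cos(pi*t)/pi; evaluating from 0 to 2: ∫_{0}^{2} (2*t + 1) sin(pi*t) dt = (-5/pi) - (-1/pi) = -4/pi.
Summing the pieces and multiplying by (1/2) gives b_2 = 1/pi.

1/pi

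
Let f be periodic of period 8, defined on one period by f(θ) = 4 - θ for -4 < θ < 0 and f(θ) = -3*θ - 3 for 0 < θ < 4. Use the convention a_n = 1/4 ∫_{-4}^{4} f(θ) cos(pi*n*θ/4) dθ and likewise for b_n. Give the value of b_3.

-10/pi

b_3 = 1/4 ∫_{-4}^{4} f(θ) sin(3*pi*θ/4) dθ.
Split the integral at the breakpoints.
Integrating by parts (boundary term plus one more integral), an antiderivative of (4 - θ) sin(3*pi*θ/4) is 4*θ*cos(3*pi*θ/4)/(3*pi) - 16*sin(3*pi*θ/4)/(9*pi**2) - 16*cos(3*pi*θ/4)/(3*pi); evaluating from -4 to 0: ∫_{-4}^{0} (4 - θ) sin(3*pi*θ/4) dθ = (-16/(3*pi)) - (32/(3*pi)) = -16/pi.
Integrating by parts (boundary term plus one more integral), an antiderivative of (-3*θ - 3) sin(3*pi*θ/4) is 4*θ*cos(3*pi*θ/4)/pi - 16*sin(3*pi*θ/4)/(3*pi**2) + 4*cos(3*pi*θ/4)/pi; evaluating from 0 to 4: ∫_{0}^{4} (-3*θ - 3) sin(3*pi*θ/4) dθ = (-20/pi) - (4/pi) = -24/pi.
Summing the pieces and multiplying by (1/4) gives b_3 = -10/pi.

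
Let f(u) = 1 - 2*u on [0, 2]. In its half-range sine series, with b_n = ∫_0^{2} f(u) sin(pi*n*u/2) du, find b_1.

-4/pi

b_1 = ∫_0^{2} (1 - 2*u) sin(pi*u/2) du.
Integrating by parts (boundary term plus one more integral), an antiderivative of (1 - 2*u) sin(pi*u/2) is 4*u*cos(pi*u/2)/pi - 8*sin(pi*u/2)/pi**2 - 2*cos(pi*u/2)/pi; evaluating from 0 to 2: ∫_{0}^{2} (1 - 2*u) sin(pi*u/2) du = (-6/pi) - (-2/pi) = -4/pi.
Hence b_1 = -4/pi.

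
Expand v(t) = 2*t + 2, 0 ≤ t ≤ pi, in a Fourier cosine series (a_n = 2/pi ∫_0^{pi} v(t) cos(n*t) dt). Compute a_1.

a_1 = 2/pi ∫_0^{pi} (2*t + 2) cos(t) dt.
Integrating by parts (boundary term plus one more integral), an antiderivative of (2*t + 2) cos(t) is 2*t*sin(t) + 2*sin(t) + 2*cos(t); evaluating from 0 to pi: ∫_{0}^{pi} (2*t + 2) cos(t) dt = (-2) - (2) = -4.
Hence a_1 = (2/pi)·(-4) = -8/pi.

-8/pi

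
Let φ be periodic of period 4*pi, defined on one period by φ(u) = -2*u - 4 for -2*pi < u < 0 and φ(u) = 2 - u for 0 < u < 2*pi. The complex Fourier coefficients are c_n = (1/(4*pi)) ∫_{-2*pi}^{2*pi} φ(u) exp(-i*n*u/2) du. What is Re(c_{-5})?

-2/(25*pi)

Since φ is real-valued, Re(c_{-5}) = (1/(4*pi)) ∫_{-2*pi}^{2*pi} φ(u) cos(-5*u/2) du = a_{5}/2.
Split the integral at the breakpoints.
Integrating by parts (boundary term plus one more integral), an antiderivative of (-2*u - 4) cos(-5*u/2) is -4*u*sin(5*u/2)/5 - 8*sin(5*u/2)/5 - 8*cos(5*u/2)/25; evaluating from -2*pi to 0: ∫_{-2*pi}^{0} (-2*u - 4) cos(-5*u/2) du = (-8/25) - (8/25) = -16/25.
Integrating by parts (boundary term plus one more integral), an antiderivative of (2 - u) cos(-5*u/2) is -2*u*sin(5*u/2)/5 + 4*sin(5*u/2)/5 - 4*cos(5*u/2)/25; evaluating from 0 to 2*pi: ∫_{0}^{2*pi} (2 - u) cos(-5*u/2) du = (4/25) - (-4/25) = 8/25.
So ∫_{-2*pi}^{2*pi} φ(u) cos(-5*u/2) du = -8/25.
Hence Re(c_{-5}) = (1/(4*pi))·(-8/25) = -2/(25*pi).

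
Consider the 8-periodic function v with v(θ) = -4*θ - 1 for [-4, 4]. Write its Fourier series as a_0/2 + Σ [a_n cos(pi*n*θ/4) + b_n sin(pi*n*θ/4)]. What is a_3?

0

a_3 = 1/4 ∫_{-4}^{4} v(θ) cos(3*pi*θ/4) dθ.
Integrating by parts (boundary term plus one more integral), an antiderivative of (-4*θ - 1) cos(3*pi*θ/4) is -16*θ*sin(3*pi*θ/4)/(3*pi) - 4*sin(3*pi*θ/4)/(3*pi) - 64*cos(3*pi*θ/4)/(9*pi**2); evaluating from -4 to 4: ∫_{-4}^{4} (-4*θ - 1) cos(3*pi*θ/4) dθ = (64/(9*pi**2)) - (64/(9*pi**2)) = 0.
Hence a_3 = (1/4)·(0) = 0.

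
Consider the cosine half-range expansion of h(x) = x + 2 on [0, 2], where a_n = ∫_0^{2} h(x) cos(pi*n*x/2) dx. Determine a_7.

-8/(49*pi**2)

a_7 = ∫_0^{2} (x + 2) cos(7*pi*x/2) dx.
Integrating by parts (boundary term plus one more integral), an antiderivative of (x + 2) cos(7*pi*x/2) is 2*x*sin(7*pi*x/2)/(7*pi) + 4*sin(7*pi*x/2)/(7*pi) + 4*cos(7*pi*x/2)/(49*pi**2); evaluating from 0 to 2: ∫_{0}^{2} (x + 2) cos(7*pi*x/2) dx = (-4/(49*pi**2)) - (4/(49*pi**2)) = -8/(49*pi**2).
Hence a_7 = -8/(49*pi**2).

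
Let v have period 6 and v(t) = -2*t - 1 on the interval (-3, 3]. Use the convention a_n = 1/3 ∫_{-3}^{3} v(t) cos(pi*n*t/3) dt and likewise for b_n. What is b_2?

b_2 = 1/3 ∫_{-3}^{3} v(t) sin(2*pi*t/3) dt.
Integrating by parts (boundary term plus one more integral), an antiderivative of (-2*t - 1) sin(2*pi*t/3) is 3*t*cos(2*pi*t/3)/pi - 9*sin(2*pi*t/3)/(2*pi**2) + 3*cos(2*pi*t/3)/(2*pi); evaluating from -3 to 3: ∫_{-3}^{3} (-2*t - 1) sin(2*pi*t/3) dt = (21/(2*pi)) - (-15/(2*pi)) = 18/pi.
Hence b_2 = (1/3)·(18/pi) = 6/pi.

6/pi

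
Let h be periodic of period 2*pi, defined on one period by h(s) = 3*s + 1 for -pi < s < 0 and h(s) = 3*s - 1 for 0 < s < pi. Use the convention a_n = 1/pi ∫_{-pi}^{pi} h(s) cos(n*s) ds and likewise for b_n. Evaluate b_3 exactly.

b_3 = 1/pi ∫_{-pi}^{pi} h(s) sin(3*s) ds.
h is odd and sin(3*s) is odd, so the integrand is even and b_3 = 2/pi ∫_0^{pi} h(s) sin(3*s) ds.
Integrating by parts (boundary term plus one more integral), an antiderivative of (3*s - 1) sin(3*s) is -s*cos(3*s) + sin(3*s)/3 + cos(3*s)/3; evaluating from 0 to pi: ∫_{0}^{pi} (3*s - 1) sin(3*s) ds = (-1/3 + pi) - (1/3) = -2/3 + pi.
Hence b_3 = (2/pi)·(-2/3 + pi) = 2 - 4/(3*pi).

2 - 4/(3*pi)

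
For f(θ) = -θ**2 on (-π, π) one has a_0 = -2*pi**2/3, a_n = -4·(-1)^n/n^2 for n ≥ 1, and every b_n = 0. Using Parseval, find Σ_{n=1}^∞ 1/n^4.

pi**4/90

Parseval: a_0^2/2 + Σ a_n^2 = (1/π) ∫_{-π}^{π} f(θ)^2 dθ = 2*pi**4/5.
Subtract a_0^2/2 = 2*pi**4/9: Σ a_n^2 = 8*pi**4/45.
Since a_n^2 = 16/n^4, Σ 1/n^4 = pi**4/90.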